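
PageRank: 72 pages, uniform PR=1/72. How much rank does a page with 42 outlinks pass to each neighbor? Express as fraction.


Initial PR = 1/72 = 1/72
Outlinks = 42
Contribution per link = PR / outlinks
= 1/72 / 42
= 1/3024

1/3024


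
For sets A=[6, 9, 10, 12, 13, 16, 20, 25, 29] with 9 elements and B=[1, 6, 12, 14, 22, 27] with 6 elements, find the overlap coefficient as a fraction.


A intersect B = [6, 12]
|A intersect B| = 2
min(|A|, |B|) = min(9, 6) = 6
Overlap = 2 / 6 = 1/3

1/3


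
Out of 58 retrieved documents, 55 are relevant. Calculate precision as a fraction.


Precision = relevant_retrieved / total_retrieved
= 55 / 58
= 55 / (55 + 3)
= 55/58

55/58


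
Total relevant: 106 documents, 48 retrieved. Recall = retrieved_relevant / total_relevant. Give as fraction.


Recall = retrieved_relevant / total_relevant
= 48 / 106
= 48 / (48 + 58)
= 24/53

24/53


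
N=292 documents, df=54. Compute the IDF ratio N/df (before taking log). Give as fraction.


IDF ratio = N / df
= 292 / 54
= 146/27

146/27


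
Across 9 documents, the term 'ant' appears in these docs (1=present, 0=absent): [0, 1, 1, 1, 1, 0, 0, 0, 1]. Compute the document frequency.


Checking each document for 'ant':
Doc 1: absent
Doc 2: present
Doc 3: present
Doc 4: present
Doc 5: present
Doc 6: absent
Doc 7: absent
Doc 8: absent
Doc 9: present
df = sum of presences = 0 + 1 + 1 + 1 + 1 + 0 + 0 + 0 + 1 = 5

5


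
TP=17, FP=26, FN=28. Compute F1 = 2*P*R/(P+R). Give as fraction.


F1 = 2 * P * R / (P + R)
P = TP/(TP+FP) = 17/43 = 17/43
R = TP/(TP+FN) = 17/45 = 17/45
2 * P * R = 2 * 17/43 * 17/45 = 578/1935
P + R = 17/43 + 17/45 = 1496/1935
F1 = 578/1935 / 1496/1935 = 17/44

17/44


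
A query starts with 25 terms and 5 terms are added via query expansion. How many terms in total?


Original terms: 25
Expansion terms: 5
Total = 25 + 5 = 30

30


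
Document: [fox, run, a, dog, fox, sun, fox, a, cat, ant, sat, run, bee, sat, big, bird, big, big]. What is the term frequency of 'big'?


Document has 18 words
Scanning for 'big':
Found at positions: [14, 16, 17]
Count = 3

3


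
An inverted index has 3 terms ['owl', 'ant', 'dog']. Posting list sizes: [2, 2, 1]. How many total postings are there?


Summing posting list sizes:
'owl': 2 postings
'ant': 2 postings
'dog': 1 postings
Total = 2 + 2 + 1 = 5

5


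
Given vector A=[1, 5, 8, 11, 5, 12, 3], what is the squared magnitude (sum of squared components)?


|A|^2 = sum of squared components
A[0]^2 = 1^2 = 1
A[1]^2 = 5^2 = 25
A[2]^2 = 8^2 = 64
A[3]^2 = 11^2 = 121
A[4]^2 = 5^2 = 25
A[5]^2 = 12^2 = 144
A[6]^2 = 3^2 = 9
Sum = 1 + 25 + 64 + 121 + 25 + 144 + 9 = 389

389


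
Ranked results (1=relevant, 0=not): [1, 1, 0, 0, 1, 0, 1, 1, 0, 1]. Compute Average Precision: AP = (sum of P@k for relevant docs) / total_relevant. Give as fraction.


Computing P@k for each relevant position:
Position 1: relevant, P@1 = 1/1 = 1
Position 2: relevant, P@2 = 2/2 = 1
Position 3: not relevant
Position 4: not relevant
Position 5: relevant, P@5 = 3/5 = 3/5
Position 6: not relevant
Position 7: relevant, P@7 = 4/7 = 4/7
Position 8: relevant, P@8 = 5/8 = 5/8
Position 9: not relevant
Position 10: relevant, P@10 = 6/10 = 3/5
Sum of P@k = 1 + 1 + 3/5 + 4/7 + 5/8 + 3/5 = 1231/280
AP = 1231/280 / 6 = 1231/1680

1231/1680


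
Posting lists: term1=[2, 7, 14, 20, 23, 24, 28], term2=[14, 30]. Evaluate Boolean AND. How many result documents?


Boolean AND: find intersection of posting lists
term1 docs: [2, 7, 14, 20, 23, 24, 28]
term2 docs: [14, 30]
Intersection: [14]
|intersection| = 1

1


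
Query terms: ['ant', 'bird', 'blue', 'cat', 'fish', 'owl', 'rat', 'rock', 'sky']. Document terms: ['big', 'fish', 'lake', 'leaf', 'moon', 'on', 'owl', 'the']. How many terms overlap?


Query terms: ['ant', 'bird', 'blue', 'cat', 'fish', 'owl', 'rat', 'rock', 'sky']
Document terms: ['big', 'fish', 'lake', 'leaf', 'moon', 'on', 'owl', 'the']
Common terms: ['fish', 'owl']
Overlap count = 2

2


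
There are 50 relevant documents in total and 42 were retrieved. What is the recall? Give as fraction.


Recall = retrieved_relevant / total_relevant
= 42 / 50
= 42 / (42 + 8)
= 21/25

21/25


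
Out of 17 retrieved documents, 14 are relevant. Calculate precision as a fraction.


Precision = relevant_retrieved / total_retrieved
= 14 / 17
= 14 / (14 + 3)
= 14/17

14/17


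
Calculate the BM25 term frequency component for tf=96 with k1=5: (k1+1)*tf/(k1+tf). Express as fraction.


BM25 TF component = (k1+1)*tf / (k1+tf)
k1 = 5, tf = 96
Numerator = (5+1)*96 = 576
Denominator = 5 + 96 = 101
= 576/101 = 576/101

576/101


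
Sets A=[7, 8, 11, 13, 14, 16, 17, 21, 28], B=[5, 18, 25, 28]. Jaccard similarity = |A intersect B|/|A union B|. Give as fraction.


A intersect B = [28]
|A intersect B| = 1
A union B = [5, 7, 8, 11, 13, 14, 16, 17, 18, 21, 25, 28]
|A union B| = 12
Jaccard = 1/12 = 1/12

1/12


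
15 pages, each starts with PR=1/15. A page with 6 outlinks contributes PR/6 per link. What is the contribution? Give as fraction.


Initial PR = 1/15 = 1/15
Outlinks = 6
Contribution per link = PR / outlinks
= 1/15 / 6
= 1/90

1/90


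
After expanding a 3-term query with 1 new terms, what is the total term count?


Original terms: 3
Expansion terms: 1
Total = 3 + 1 = 4

4


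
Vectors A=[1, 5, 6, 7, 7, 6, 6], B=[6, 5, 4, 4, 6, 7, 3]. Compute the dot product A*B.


Dot product = sum of element-wise products
A[0]*B[0] = 1*6 = 6
A[1]*B[1] = 5*5 = 25
A[2]*B[2] = 6*4 = 24
A[3]*B[3] = 7*4 = 28
A[4]*B[4] = 7*6 = 42
A[5]*B[5] = 6*7 = 42
A[6]*B[6] = 6*3 = 18
Sum = 6 + 25 + 24 + 28 + 42 + 42 + 18 = 185

185


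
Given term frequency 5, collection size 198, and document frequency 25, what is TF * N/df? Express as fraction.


TF * (N/df)
= 5 * (198/25)
= 5 * 198/25
= 198/5

198/5


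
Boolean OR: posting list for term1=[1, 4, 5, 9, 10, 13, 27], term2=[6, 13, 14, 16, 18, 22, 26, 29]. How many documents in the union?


Boolean OR: find union of posting lists
term1 docs: [1, 4, 5, 9, 10, 13, 27]
term2 docs: [6, 13, 14, 16, 18, 22, 26, 29]
Union: [1, 4, 5, 6, 9, 10, 13, 14, 16, 18, 22, 26, 27, 29]
|union| = 14

14


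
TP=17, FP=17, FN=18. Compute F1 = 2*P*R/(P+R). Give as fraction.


F1 = 2 * P * R / (P + R)
P = TP/(TP+FP) = 17/34 = 1/2
R = TP/(TP+FN) = 17/35 = 17/35
2 * P * R = 2 * 1/2 * 17/35 = 17/35
P + R = 1/2 + 17/35 = 69/70
F1 = 17/35 / 69/70 = 34/69

34/69


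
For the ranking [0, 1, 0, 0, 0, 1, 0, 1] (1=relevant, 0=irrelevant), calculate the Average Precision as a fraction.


Computing P@k for each relevant position:
Position 1: not relevant
Position 2: relevant, P@2 = 1/2 = 1/2
Position 3: not relevant
Position 4: not relevant
Position 5: not relevant
Position 6: relevant, P@6 = 2/6 = 1/3
Position 7: not relevant
Position 8: relevant, P@8 = 3/8 = 3/8
Sum of P@k = 1/2 + 1/3 + 3/8 = 29/24
AP = 29/24 / 3 = 29/72

29/72


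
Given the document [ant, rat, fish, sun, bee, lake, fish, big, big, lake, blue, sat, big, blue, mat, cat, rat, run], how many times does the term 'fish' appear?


Document has 18 words
Scanning for 'fish':
Found at positions: [2, 6]
Count = 2

2


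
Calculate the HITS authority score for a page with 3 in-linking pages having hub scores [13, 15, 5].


Authority = sum of hub scores of in-linkers
In-link 1: hub score = 13
In-link 2: hub score = 15
In-link 3: hub score = 5
Authority = 13 + 15 + 5 = 33

33


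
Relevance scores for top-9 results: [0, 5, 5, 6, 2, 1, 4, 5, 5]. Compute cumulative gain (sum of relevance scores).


Cumulative Gain = sum of relevance scores
Position 1: rel=0, running sum=0
Position 2: rel=5, running sum=5
Position 3: rel=5, running sum=10
Position 4: rel=6, running sum=16
Position 5: rel=2, running sum=18
Position 6: rel=1, running sum=19
Position 7: rel=4, running sum=23
Position 8: rel=5, running sum=28
Position 9: rel=5, running sum=33
CG = 33

33


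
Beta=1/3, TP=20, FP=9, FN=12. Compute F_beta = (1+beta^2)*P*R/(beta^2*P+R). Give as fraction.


P = TP/(TP+FP) = 20/29 = 20/29
R = TP/(TP+FN) = 20/32 = 5/8
beta^2 = 1/3^2 = 1/9
(1 + beta^2) = 10/9
Numerator = (1+beta^2)*P*R = 125/261
Denominator = beta^2*P + R = 20/261 + 5/8 = 1465/2088
F_beta = 200/293

200/293


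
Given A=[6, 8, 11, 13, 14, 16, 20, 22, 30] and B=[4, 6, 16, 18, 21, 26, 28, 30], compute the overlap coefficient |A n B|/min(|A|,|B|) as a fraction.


A intersect B = [6, 16, 30]
|A intersect B| = 3
min(|A|, |B|) = min(9, 8) = 8
Overlap = 3 / 8 = 3/8

3/8


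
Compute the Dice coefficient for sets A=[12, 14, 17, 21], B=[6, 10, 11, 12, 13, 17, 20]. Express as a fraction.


A intersect B = [12, 17]
|A intersect B| = 2
|A| = 4, |B| = 7
Dice = 2*2 / (4+7)
= 4 / 11 = 4/11

4/11


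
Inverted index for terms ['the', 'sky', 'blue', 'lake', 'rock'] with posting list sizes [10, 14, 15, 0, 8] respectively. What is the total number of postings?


Summing posting list sizes:
'the': 10 postings
'sky': 14 postings
'blue': 15 postings
'lake': 0 postings
'rock': 8 postings
Total = 10 + 14 + 15 + 0 + 8 = 47

47


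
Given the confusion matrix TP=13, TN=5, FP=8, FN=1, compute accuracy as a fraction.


Accuracy = (TP + TN) / (TP + TN + FP + FN)
TP + TN = 13 + 5 = 18
Total = 13 + 5 + 8 + 1 = 27
Accuracy = 18 / 27 = 2/3

2/3


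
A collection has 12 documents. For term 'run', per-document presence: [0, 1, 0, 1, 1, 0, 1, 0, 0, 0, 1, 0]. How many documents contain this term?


Checking each document for 'run':
Doc 1: absent
Doc 2: present
Doc 3: absent
Doc 4: present
Doc 5: present
Doc 6: absent
Doc 7: present
Doc 8: absent
Doc 9: absent
Doc 10: absent
Doc 11: present
Doc 12: absent
df = sum of presences = 0 + 1 + 0 + 1 + 1 + 0 + 1 + 0 + 0 + 0 + 1 + 0 = 5

5


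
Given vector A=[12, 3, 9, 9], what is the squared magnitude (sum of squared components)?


|A|^2 = sum of squared components
A[0]^2 = 12^2 = 144
A[1]^2 = 3^2 = 9
A[2]^2 = 9^2 = 81
A[3]^2 = 9^2 = 81
Sum = 144 + 9 + 81 + 81 = 315

315


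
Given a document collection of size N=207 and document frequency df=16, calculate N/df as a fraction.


IDF ratio = N / df
= 207 / 16
= 207/16

207/16


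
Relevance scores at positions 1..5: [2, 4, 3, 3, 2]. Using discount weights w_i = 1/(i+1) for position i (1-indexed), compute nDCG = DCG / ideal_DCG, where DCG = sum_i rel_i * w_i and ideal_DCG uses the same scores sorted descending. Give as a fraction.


Position discount weights w_i = 1/(i+1) for i=1..5:
Weights = [1/2, 1/3, 1/4, 1/5, 1/6]
Actual relevance: [2, 4, 3, 3, 2]
DCG = 2/2 + 4/3 + 3/4 + 3/5 + 2/6 = 241/60
Ideal relevance (sorted desc): [4, 3, 3, 2, 2]
Ideal DCG = 4/2 + 3/3 + 3/4 + 2/5 + 2/6 = 269/60
nDCG = DCG / ideal_DCG = 241/60 / 269/60 = 241/269

241/269


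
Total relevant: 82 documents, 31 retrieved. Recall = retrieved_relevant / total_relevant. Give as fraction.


Recall = retrieved_relevant / total_relevant
= 31 / 82
= 31 / (31 + 51)
= 31/82

31/82


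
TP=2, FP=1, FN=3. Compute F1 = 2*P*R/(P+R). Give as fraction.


F1 = 2 * P * R / (P + R)
P = TP/(TP+FP) = 2/3 = 2/3
R = TP/(TP+FN) = 2/5 = 2/5
2 * P * R = 2 * 2/3 * 2/5 = 8/15
P + R = 2/3 + 2/5 = 16/15
F1 = 8/15 / 16/15 = 1/2

1/2


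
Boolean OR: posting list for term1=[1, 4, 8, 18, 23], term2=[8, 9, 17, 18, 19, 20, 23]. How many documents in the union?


Boolean OR: find union of posting lists
term1 docs: [1, 4, 8, 18, 23]
term2 docs: [8, 9, 17, 18, 19, 20, 23]
Union: [1, 4, 8, 9, 17, 18, 19, 20, 23]
|union| = 9

9


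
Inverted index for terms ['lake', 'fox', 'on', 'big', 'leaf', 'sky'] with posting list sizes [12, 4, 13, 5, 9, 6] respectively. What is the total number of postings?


Summing posting list sizes:
'lake': 12 postings
'fox': 4 postings
'on': 13 postings
'big': 5 postings
'leaf': 9 postings
'sky': 6 postings
Total = 12 + 4 + 13 + 5 + 9 + 6 = 49

49


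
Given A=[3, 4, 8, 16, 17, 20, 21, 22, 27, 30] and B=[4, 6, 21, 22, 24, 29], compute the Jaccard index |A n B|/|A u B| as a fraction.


A intersect B = [4, 21, 22]
|A intersect B| = 3
A union B = [3, 4, 6, 8, 16, 17, 20, 21, 22, 24, 27, 29, 30]
|A union B| = 13
Jaccard = 3/13 = 3/13

3/13


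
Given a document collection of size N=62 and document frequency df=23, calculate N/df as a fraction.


IDF ratio = N / df
= 62 / 23
= 62/23

62/23


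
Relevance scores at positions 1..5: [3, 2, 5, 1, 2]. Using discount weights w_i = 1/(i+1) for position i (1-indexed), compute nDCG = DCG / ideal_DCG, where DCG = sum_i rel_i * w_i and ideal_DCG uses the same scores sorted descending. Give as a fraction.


Position discount weights w_i = 1/(i+1) for i=1..5:
Weights = [1/2, 1/3, 1/4, 1/5, 1/6]
Actual relevance: [3, 2, 5, 1, 2]
DCG = 3/2 + 2/3 + 5/4 + 1/5 + 2/6 = 79/20
Ideal relevance (sorted desc): [5, 3, 2, 2, 1]
Ideal DCG = 5/2 + 3/3 + 2/4 + 2/5 + 1/6 = 137/30
nDCG = DCG / ideal_DCG = 79/20 / 137/30 = 237/274

237/274


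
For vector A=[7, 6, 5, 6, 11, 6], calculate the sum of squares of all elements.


|A|^2 = sum of squared components
A[0]^2 = 7^2 = 49
A[1]^2 = 6^2 = 36
A[2]^2 = 5^2 = 25
A[3]^2 = 6^2 = 36
A[4]^2 = 11^2 = 121
A[5]^2 = 6^2 = 36
Sum = 49 + 36 + 25 + 36 + 121 + 36 = 303

303


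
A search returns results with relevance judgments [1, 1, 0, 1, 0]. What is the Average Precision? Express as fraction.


Computing P@k for each relevant position:
Position 1: relevant, P@1 = 1/1 = 1
Position 2: relevant, P@2 = 2/2 = 1
Position 3: not relevant
Position 4: relevant, P@4 = 3/4 = 3/4
Position 5: not relevant
Sum of P@k = 1 + 1 + 3/4 = 11/4
AP = 11/4 / 3 = 11/12

11/12


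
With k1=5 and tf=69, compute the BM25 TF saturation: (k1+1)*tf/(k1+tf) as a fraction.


BM25 TF component = (k1+1)*tf / (k1+tf)
k1 = 5, tf = 69
Numerator = (5+1)*69 = 414
Denominator = 5 + 69 = 74
= 414/74 = 207/37

207/37


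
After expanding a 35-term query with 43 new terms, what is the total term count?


Original terms: 35
Expansion terms: 43
Total = 35 + 43 = 78

78


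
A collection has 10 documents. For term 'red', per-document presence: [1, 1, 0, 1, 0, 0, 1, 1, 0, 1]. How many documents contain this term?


Checking each document for 'red':
Doc 1: present
Doc 2: present
Doc 3: absent
Doc 4: present
Doc 5: absent
Doc 6: absent
Doc 7: present
Doc 8: present
Doc 9: absent
Doc 10: present
df = sum of presences = 1 + 1 + 0 + 1 + 0 + 0 + 1 + 1 + 0 + 1 = 6

6


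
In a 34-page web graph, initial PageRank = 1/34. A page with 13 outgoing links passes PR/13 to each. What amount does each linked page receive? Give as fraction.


Initial PR = 1/34 = 1/34
Outlinks = 13
Contribution per link = PR / outlinks
= 1/34 / 13
= 1/442

1/442


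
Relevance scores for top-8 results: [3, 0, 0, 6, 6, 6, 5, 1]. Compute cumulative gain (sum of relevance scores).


Cumulative Gain = sum of relevance scores
Position 1: rel=3, running sum=3
Position 2: rel=0, running sum=3
Position 3: rel=0, running sum=3
Position 4: rel=6, running sum=9
Position 5: rel=6, running sum=15
Position 6: rel=6, running sum=21
Position 7: rel=5, running sum=26
Position 8: rel=1, running sum=27
CG = 27

27


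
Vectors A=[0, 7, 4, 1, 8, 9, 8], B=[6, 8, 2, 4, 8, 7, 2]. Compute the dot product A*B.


Dot product = sum of element-wise products
A[0]*B[0] = 0*6 = 0
A[1]*B[1] = 7*8 = 56
A[2]*B[2] = 4*2 = 8
A[3]*B[3] = 1*4 = 4
A[4]*B[4] = 8*8 = 64
A[5]*B[5] = 9*7 = 63
A[6]*B[6] = 8*2 = 16
Sum = 0 + 56 + 8 + 4 + 64 + 63 + 16 = 211

211


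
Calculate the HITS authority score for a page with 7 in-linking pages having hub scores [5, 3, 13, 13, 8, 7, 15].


Authority = sum of hub scores of in-linkers
In-link 1: hub score = 5
In-link 2: hub score = 3
In-link 3: hub score = 13
In-link 4: hub score = 13
In-link 5: hub score = 8
In-link 6: hub score = 7
In-link 7: hub score = 15
Authority = 5 + 3 + 13 + 13 + 8 + 7 + 15 = 64

64


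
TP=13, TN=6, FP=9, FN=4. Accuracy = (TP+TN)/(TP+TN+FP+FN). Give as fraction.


Accuracy = (TP + TN) / (TP + TN + FP + FN)
TP + TN = 13 + 6 = 19
Total = 13 + 6 + 9 + 4 = 32
Accuracy = 19 / 32 = 19/32

19/32


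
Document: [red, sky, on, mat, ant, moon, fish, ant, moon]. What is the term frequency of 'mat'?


Document has 9 words
Scanning for 'mat':
Found at positions: [3]
Count = 1

1


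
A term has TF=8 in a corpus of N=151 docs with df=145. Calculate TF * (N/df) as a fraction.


TF * (N/df)
= 8 * (151/145)
= 8 * 151/145
= 1208/145

1208/145


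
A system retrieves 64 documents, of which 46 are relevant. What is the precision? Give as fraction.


Precision = relevant_retrieved / total_retrieved
= 46 / 64
= 46 / (46 + 18)
= 23/32

23/32


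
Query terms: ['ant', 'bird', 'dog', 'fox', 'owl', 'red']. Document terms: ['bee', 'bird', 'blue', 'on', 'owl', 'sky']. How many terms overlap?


Query terms: ['ant', 'bird', 'dog', 'fox', 'owl', 'red']
Document terms: ['bee', 'bird', 'blue', 'on', 'owl', 'sky']
Common terms: ['bird', 'owl']
Overlap count = 2

2


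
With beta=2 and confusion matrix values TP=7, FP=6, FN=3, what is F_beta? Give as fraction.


P = TP/(TP+FP) = 7/13 = 7/13
R = TP/(TP+FN) = 7/10 = 7/10
beta^2 = 2^2 = 4
(1 + beta^2) = 5
Numerator = (1+beta^2)*P*R = 49/26
Denominator = beta^2*P + R = 28/13 + 7/10 = 371/130
F_beta = 35/53

35/53


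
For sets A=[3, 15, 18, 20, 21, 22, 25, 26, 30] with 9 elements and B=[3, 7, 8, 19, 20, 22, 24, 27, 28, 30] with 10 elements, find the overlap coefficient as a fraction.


A intersect B = [3, 20, 22, 30]
|A intersect B| = 4
min(|A|, |B|) = min(9, 10) = 9
Overlap = 4 / 9 = 4/9

4/9


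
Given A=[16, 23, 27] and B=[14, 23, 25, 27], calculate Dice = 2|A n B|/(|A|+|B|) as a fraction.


A intersect B = [23, 27]
|A intersect B| = 2
|A| = 3, |B| = 4
Dice = 2*2 / (3+4)
= 4 / 7 = 4/7

4/7


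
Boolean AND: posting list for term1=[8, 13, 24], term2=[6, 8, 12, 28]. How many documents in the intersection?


Boolean AND: find intersection of posting lists
term1 docs: [8, 13, 24]
term2 docs: [6, 8, 12, 28]
Intersection: [8]
|intersection| = 1

1


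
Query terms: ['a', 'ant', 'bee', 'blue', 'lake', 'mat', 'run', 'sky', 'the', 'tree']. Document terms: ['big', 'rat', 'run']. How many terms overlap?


Query terms: ['a', 'ant', 'bee', 'blue', 'lake', 'mat', 'run', 'sky', 'the', 'tree']
Document terms: ['big', 'rat', 'run']
Common terms: ['run']
Overlap count = 1

1


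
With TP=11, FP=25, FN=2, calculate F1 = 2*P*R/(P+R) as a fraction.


F1 = 2 * P * R / (P + R)
P = TP/(TP+FP) = 11/36 = 11/36
R = TP/(TP+FN) = 11/13 = 11/13
2 * P * R = 2 * 11/36 * 11/13 = 121/234
P + R = 11/36 + 11/13 = 539/468
F1 = 121/234 / 539/468 = 22/49

22/49


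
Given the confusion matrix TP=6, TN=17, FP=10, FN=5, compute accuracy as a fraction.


Accuracy = (TP + TN) / (TP + TN + FP + FN)
TP + TN = 6 + 17 = 23
Total = 6 + 17 + 10 + 5 = 38
Accuracy = 23 / 38 = 23/38

23/38


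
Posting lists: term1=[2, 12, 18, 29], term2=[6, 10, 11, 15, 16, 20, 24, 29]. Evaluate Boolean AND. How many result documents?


Boolean AND: find intersection of posting lists
term1 docs: [2, 12, 18, 29]
term2 docs: [6, 10, 11, 15, 16, 20, 24, 29]
Intersection: [29]
|intersection| = 1

1


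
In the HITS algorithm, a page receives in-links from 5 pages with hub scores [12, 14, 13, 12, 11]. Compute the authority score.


Authority = sum of hub scores of in-linkers
In-link 1: hub score = 12
In-link 2: hub score = 14
In-link 3: hub score = 13
In-link 4: hub score = 12
In-link 5: hub score = 11
Authority = 12 + 14 + 13 + 12 + 11 = 62

62


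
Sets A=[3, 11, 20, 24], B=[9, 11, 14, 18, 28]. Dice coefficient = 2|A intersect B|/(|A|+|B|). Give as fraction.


A intersect B = [11]
|A intersect B| = 1
|A| = 4, |B| = 5
Dice = 2*1 / (4+5)
= 2 / 9 = 2/9

2/9


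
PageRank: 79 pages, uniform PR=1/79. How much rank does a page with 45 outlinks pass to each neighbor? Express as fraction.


Initial PR = 1/79 = 1/79
Outlinks = 45
Contribution per link = PR / outlinks
= 1/79 / 45
= 1/3555

1/3555


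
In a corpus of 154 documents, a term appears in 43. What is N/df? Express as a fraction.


IDF ratio = N / df
= 154 / 43
= 154/43

154/43


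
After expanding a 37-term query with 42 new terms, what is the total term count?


Original terms: 37
Expansion terms: 42
Total = 37 + 42 = 79

79


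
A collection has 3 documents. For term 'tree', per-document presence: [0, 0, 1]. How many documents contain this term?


Checking each document for 'tree':
Doc 1: absent
Doc 2: absent
Doc 3: present
df = sum of presences = 0 + 0 + 1 = 1

1


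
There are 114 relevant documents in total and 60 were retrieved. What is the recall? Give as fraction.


Recall = retrieved_relevant / total_relevant
= 60 / 114
= 60 / (60 + 54)
= 10/19

10/19


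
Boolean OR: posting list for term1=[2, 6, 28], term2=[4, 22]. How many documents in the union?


Boolean OR: find union of posting lists
term1 docs: [2, 6, 28]
term2 docs: [4, 22]
Union: [2, 4, 6, 22, 28]
|union| = 5

5


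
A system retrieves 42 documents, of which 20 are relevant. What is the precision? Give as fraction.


Precision = relevant_retrieved / total_retrieved
= 20 / 42
= 20 / (20 + 22)
= 10/21

10/21


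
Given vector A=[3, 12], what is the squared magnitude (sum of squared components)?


|A|^2 = sum of squared components
A[0]^2 = 3^2 = 9
A[1]^2 = 12^2 = 144
Sum = 9 + 144 = 153

153


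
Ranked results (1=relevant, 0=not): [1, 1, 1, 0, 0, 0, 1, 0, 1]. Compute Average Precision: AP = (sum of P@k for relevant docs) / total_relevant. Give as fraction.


Computing P@k for each relevant position:
Position 1: relevant, P@1 = 1/1 = 1
Position 2: relevant, P@2 = 2/2 = 1
Position 3: relevant, P@3 = 3/3 = 1
Position 4: not relevant
Position 5: not relevant
Position 6: not relevant
Position 7: relevant, P@7 = 4/7 = 4/7
Position 8: not relevant
Position 9: relevant, P@9 = 5/9 = 5/9
Sum of P@k = 1 + 1 + 1 + 4/7 + 5/9 = 260/63
AP = 260/63 / 5 = 52/63

52/63


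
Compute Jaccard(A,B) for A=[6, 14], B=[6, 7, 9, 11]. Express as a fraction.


A intersect B = [6]
|A intersect B| = 1
A union B = [6, 7, 9, 11, 14]
|A union B| = 5
Jaccard = 1/5 = 1/5

1/5


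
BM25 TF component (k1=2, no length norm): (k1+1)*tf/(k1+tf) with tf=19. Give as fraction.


BM25 TF component = (k1+1)*tf / (k1+tf)
k1 = 2, tf = 19
Numerator = (2+1)*19 = 57
Denominator = 2 + 19 = 21
= 57/21 = 19/7

19/7


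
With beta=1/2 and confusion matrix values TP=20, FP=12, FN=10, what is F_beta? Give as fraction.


P = TP/(TP+FP) = 20/32 = 5/8
R = TP/(TP+FN) = 20/30 = 2/3
beta^2 = 1/2^2 = 1/4
(1 + beta^2) = 5/4
Numerator = (1+beta^2)*P*R = 25/48
Denominator = beta^2*P + R = 5/32 + 2/3 = 79/96
F_beta = 50/79

50/79


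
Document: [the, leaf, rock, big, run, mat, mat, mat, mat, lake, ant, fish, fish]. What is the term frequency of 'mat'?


Document has 13 words
Scanning for 'mat':
Found at positions: [5, 6, 7, 8]
Count = 4

4


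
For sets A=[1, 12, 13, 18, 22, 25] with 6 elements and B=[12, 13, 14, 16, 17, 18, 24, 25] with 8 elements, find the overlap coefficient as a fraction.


A intersect B = [12, 13, 18, 25]
|A intersect B| = 4
min(|A|, |B|) = min(6, 8) = 6
Overlap = 4 / 6 = 2/3

2/3


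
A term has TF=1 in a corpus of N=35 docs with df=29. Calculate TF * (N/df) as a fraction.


TF * (N/df)
= 1 * (35/29)
= 1 * 35/29
= 35/29

35/29


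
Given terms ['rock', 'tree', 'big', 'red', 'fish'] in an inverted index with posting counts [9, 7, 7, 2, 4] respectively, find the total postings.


Summing posting list sizes:
'rock': 9 postings
'tree': 7 postings
'big': 7 postings
'red': 2 postings
'fish': 4 postings
Total = 9 + 7 + 7 + 2 + 4 = 29

29


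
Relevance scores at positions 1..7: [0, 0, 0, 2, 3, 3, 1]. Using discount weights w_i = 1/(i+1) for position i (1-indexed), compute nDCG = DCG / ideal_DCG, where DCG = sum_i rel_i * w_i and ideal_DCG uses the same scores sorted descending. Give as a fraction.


Position discount weights w_i = 1/(i+1) for i=1..7:
Weights = [1/2, 1/3, 1/4, 1/5, 1/6, 1/7, 1/8]
Actual relevance: [0, 0, 0, 2, 3, 3, 1]
DCG = 0/2 + 0/3 + 0/4 + 2/5 + 3/6 + 3/7 + 1/8 = 407/280
Ideal relevance (sorted desc): [3, 3, 2, 1, 0, 0, 0]
Ideal DCG = 3/2 + 3/3 + 2/4 + 1/5 + 0/6 + 0/7 + 0/8 = 16/5
nDCG = DCG / ideal_DCG = 407/280 / 16/5 = 407/896

407/896


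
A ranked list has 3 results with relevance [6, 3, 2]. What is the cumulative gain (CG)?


Cumulative Gain = sum of relevance scores
Position 1: rel=6, running sum=6
Position 2: rel=3, running sum=9
Position 3: rel=2, running sum=11
CG = 11

11


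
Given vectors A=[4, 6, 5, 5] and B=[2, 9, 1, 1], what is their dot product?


Dot product = sum of element-wise products
A[0]*B[0] = 4*2 = 8
A[1]*B[1] = 6*9 = 54
A[2]*B[2] = 5*1 = 5
A[3]*B[3] = 5*1 = 5
Sum = 8 + 54 + 5 + 5 = 72

72


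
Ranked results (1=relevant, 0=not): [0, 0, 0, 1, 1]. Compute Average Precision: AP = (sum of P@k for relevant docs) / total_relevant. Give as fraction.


Computing P@k for each relevant position:
Position 1: not relevant
Position 2: not relevant
Position 3: not relevant
Position 4: relevant, P@4 = 1/4 = 1/4
Position 5: relevant, P@5 = 2/5 = 2/5
Sum of P@k = 1/4 + 2/5 = 13/20
AP = 13/20 / 2 = 13/40

13/40


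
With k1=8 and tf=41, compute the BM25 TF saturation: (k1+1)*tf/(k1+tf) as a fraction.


BM25 TF component = (k1+1)*tf / (k1+tf)
k1 = 8, tf = 41
Numerator = (8+1)*41 = 369
Denominator = 8 + 41 = 49
= 369/49 = 369/49

369/49


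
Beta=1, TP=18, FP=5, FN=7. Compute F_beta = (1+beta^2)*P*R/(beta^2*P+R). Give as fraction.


P = TP/(TP+FP) = 18/23 = 18/23
R = TP/(TP+FN) = 18/25 = 18/25
beta^2 = 1^2 = 1
(1 + beta^2) = 2
Numerator = (1+beta^2)*P*R = 648/575
Denominator = beta^2*P + R = 18/23 + 18/25 = 864/575
F_beta = 3/4

3/4


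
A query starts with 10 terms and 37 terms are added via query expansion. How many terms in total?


Original terms: 10
Expansion terms: 37
Total = 10 + 37 = 47

47


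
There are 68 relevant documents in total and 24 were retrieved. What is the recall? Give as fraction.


Recall = retrieved_relevant / total_relevant
= 24 / 68
= 24 / (24 + 44)
= 6/17

6/17


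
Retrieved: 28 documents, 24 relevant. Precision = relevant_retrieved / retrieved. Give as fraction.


Precision = relevant_retrieved / total_retrieved
= 24 / 28
= 24 / (24 + 4)
= 6/7

6/7


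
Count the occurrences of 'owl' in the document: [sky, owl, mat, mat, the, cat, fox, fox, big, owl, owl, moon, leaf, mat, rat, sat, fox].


Document has 17 words
Scanning for 'owl':
Found at positions: [1, 9, 10]
Count = 3

3


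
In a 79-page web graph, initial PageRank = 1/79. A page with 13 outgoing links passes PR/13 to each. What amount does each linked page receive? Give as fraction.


Initial PR = 1/79 = 1/79
Outlinks = 13
Contribution per link = PR / outlinks
= 1/79 / 13
= 1/1027

1/1027


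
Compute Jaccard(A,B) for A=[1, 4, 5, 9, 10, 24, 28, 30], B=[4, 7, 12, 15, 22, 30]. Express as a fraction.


A intersect B = [4, 30]
|A intersect B| = 2
A union B = [1, 4, 5, 7, 9, 10, 12, 15, 22, 24, 28, 30]
|A union B| = 12
Jaccard = 2/12 = 1/6

1/6


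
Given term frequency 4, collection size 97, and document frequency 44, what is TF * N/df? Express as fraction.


TF * (N/df)
= 4 * (97/44)
= 4 * 97/44
= 97/11

97/11


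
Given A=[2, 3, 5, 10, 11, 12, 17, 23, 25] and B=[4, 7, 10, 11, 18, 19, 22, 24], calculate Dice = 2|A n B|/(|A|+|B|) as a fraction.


A intersect B = [10, 11]
|A intersect B| = 2
|A| = 9, |B| = 8
Dice = 2*2 / (9+8)
= 4 / 17 = 4/17

4/17


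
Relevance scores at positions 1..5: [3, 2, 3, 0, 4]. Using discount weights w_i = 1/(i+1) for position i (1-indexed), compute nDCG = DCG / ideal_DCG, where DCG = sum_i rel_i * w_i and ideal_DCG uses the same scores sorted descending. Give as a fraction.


Position discount weights w_i = 1/(i+1) for i=1..5:
Weights = [1/2, 1/3, 1/4, 1/5, 1/6]
Actual relevance: [3, 2, 3, 0, 4]
DCG = 3/2 + 2/3 + 3/4 + 0/5 + 4/6 = 43/12
Ideal relevance (sorted desc): [4, 3, 3, 2, 0]
Ideal DCG = 4/2 + 3/3 + 3/4 + 2/5 + 0/6 = 83/20
nDCG = DCG / ideal_DCG = 43/12 / 83/20 = 215/249

215/249


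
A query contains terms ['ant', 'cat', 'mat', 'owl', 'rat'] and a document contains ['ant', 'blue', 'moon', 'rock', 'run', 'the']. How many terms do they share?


Query terms: ['ant', 'cat', 'mat', 'owl', 'rat']
Document terms: ['ant', 'blue', 'moon', 'rock', 'run', 'the']
Common terms: ['ant']
Overlap count = 1

1


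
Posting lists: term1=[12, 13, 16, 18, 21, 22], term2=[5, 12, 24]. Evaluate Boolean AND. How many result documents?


Boolean AND: find intersection of posting lists
term1 docs: [12, 13, 16, 18, 21, 22]
term2 docs: [5, 12, 24]
Intersection: [12]
|intersection| = 1

1


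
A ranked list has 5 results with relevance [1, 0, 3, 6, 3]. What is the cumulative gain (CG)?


Cumulative Gain = sum of relevance scores
Position 1: rel=1, running sum=1
Position 2: rel=0, running sum=1
Position 3: rel=3, running sum=4
Position 4: rel=6, running sum=10
Position 5: rel=3, running sum=13
CG = 13

13


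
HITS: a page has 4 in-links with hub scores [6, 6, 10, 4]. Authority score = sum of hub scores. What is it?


Authority = sum of hub scores of in-linkers
In-link 1: hub score = 6
In-link 2: hub score = 6
In-link 3: hub score = 10
In-link 4: hub score = 4
Authority = 6 + 6 + 10 + 4 = 26

26


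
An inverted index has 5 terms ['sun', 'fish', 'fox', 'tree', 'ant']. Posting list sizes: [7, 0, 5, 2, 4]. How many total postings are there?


Summing posting list sizes:
'sun': 7 postings
'fish': 0 postings
'fox': 5 postings
'tree': 2 postings
'ant': 4 postings
Total = 7 + 0 + 5 + 2 + 4 = 18

18


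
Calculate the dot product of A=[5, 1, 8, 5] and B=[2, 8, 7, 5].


Dot product = sum of element-wise products
A[0]*B[0] = 5*2 = 10
A[1]*B[1] = 1*8 = 8
A[2]*B[2] = 8*7 = 56
A[3]*B[3] = 5*5 = 25
Sum = 10 + 8 + 56 + 25 = 99

99


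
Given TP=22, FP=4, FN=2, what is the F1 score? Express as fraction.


F1 = 2 * P * R / (P + R)
P = TP/(TP+FP) = 22/26 = 11/13
R = TP/(TP+FN) = 22/24 = 11/12
2 * P * R = 2 * 11/13 * 11/12 = 121/78
P + R = 11/13 + 11/12 = 275/156
F1 = 121/78 / 275/156 = 22/25

22/25


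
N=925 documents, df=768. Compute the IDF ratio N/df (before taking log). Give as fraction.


IDF ratio = N / df
= 925 / 768
= 925/768

925/768


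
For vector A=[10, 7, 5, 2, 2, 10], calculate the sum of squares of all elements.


|A|^2 = sum of squared components
A[0]^2 = 10^2 = 100
A[1]^2 = 7^2 = 49
A[2]^2 = 5^2 = 25
A[3]^2 = 2^2 = 4
A[4]^2 = 2^2 = 4
A[5]^2 = 10^2 = 100
Sum = 100 + 49 + 25 + 4 + 4 + 100 = 282

282


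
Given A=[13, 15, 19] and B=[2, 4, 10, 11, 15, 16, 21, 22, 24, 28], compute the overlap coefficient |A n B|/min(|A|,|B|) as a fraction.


A intersect B = [15]
|A intersect B| = 1
min(|A|, |B|) = min(3, 10) = 3
Overlap = 1 / 3 = 1/3

1/3


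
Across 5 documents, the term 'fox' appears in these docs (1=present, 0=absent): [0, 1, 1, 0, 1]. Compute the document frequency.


Checking each document for 'fox':
Doc 1: absent
Doc 2: present
Doc 3: present
Doc 4: absent
Doc 5: present
df = sum of presences = 0 + 1 + 1 + 0 + 1 = 3

3


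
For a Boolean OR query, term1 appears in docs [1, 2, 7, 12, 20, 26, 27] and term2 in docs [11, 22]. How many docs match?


Boolean OR: find union of posting lists
term1 docs: [1, 2, 7, 12, 20, 26, 27]
term2 docs: [11, 22]
Union: [1, 2, 7, 11, 12, 20, 22, 26, 27]
|union| = 9

9


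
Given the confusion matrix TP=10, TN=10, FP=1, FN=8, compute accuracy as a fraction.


Accuracy = (TP + TN) / (TP + TN + FP + FN)
TP + TN = 10 + 10 = 20
Total = 10 + 10 + 1 + 8 = 29
Accuracy = 20 / 29 = 20/29

20/29


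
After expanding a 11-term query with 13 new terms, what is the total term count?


Original terms: 11
Expansion terms: 13
Total = 11 + 13 = 24

24


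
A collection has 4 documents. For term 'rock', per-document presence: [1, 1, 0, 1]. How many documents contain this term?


Checking each document for 'rock':
Doc 1: present
Doc 2: present
Doc 3: absent
Doc 4: present
df = sum of presences = 1 + 1 + 0 + 1 = 3

3


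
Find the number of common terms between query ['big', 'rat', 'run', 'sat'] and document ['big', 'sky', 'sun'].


Query terms: ['big', 'rat', 'run', 'sat']
Document terms: ['big', 'sky', 'sun']
Common terms: ['big']
Overlap count = 1

1


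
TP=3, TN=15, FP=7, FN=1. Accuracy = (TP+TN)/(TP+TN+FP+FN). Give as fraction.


Accuracy = (TP + TN) / (TP + TN + FP + FN)
TP + TN = 3 + 15 = 18
Total = 3 + 15 + 7 + 1 = 26
Accuracy = 18 / 26 = 9/13

9/13


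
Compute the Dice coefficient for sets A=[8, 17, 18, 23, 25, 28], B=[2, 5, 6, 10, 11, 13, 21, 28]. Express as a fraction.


A intersect B = [28]
|A intersect B| = 1
|A| = 6, |B| = 8
Dice = 2*1 / (6+8)
= 2 / 14 = 1/7

1/7


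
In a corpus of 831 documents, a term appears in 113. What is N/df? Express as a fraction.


IDF ratio = N / df
= 831 / 113
= 831/113

831/113


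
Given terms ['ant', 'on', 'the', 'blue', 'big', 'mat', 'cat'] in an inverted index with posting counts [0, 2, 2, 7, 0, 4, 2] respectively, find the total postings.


Summing posting list sizes:
'ant': 0 postings
'on': 2 postings
'the': 2 postings
'blue': 7 postings
'big': 0 postings
'mat': 4 postings
'cat': 2 postings
Total = 0 + 2 + 2 + 7 + 0 + 4 + 2 = 17

17


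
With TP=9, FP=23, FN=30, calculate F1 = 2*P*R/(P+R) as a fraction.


F1 = 2 * P * R / (P + R)
P = TP/(TP+FP) = 9/32 = 9/32
R = TP/(TP+FN) = 9/39 = 3/13
2 * P * R = 2 * 9/32 * 3/13 = 27/208
P + R = 9/32 + 3/13 = 213/416
F1 = 27/208 / 213/416 = 18/71

18/71


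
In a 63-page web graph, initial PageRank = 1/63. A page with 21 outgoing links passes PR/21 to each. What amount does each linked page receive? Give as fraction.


Initial PR = 1/63 = 1/63
Outlinks = 21
Contribution per link = PR / outlinks
= 1/63 / 21
= 1/1323

1/1323


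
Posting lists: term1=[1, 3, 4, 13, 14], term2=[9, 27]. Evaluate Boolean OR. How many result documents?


Boolean OR: find union of posting lists
term1 docs: [1, 3, 4, 13, 14]
term2 docs: [9, 27]
Union: [1, 3, 4, 9, 13, 14, 27]
|union| = 7

7


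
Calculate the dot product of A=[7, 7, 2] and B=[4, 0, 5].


Dot product = sum of element-wise products
A[0]*B[0] = 7*4 = 28
A[1]*B[1] = 7*0 = 0
A[2]*B[2] = 2*5 = 10
Sum = 28 + 0 + 10 = 38

38


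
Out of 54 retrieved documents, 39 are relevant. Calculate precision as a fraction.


Precision = relevant_retrieved / total_retrieved
= 39 / 54
= 39 / (39 + 15)
= 13/18

13/18


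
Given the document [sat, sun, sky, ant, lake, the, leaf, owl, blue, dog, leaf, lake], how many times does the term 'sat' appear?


Document has 12 words
Scanning for 'sat':
Found at positions: [0]
Count = 1

1


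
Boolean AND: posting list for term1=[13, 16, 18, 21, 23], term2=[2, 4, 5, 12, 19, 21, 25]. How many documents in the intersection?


Boolean AND: find intersection of posting lists
term1 docs: [13, 16, 18, 21, 23]
term2 docs: [2, 4, 5, 12, 19, 21, 25]
Intersection: [21]
|intersection| = 1

1


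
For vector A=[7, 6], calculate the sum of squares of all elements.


|A|^2 = sum of squared components
A[0]^2 = 7^2 = 49
A[1]^2 = 6^2 = 36
Sum = 49 + 36 = 85

85


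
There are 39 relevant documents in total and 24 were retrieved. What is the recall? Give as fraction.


Recall = retrieved_relevant / total_relevant
= 24 / 39
= 24 / (24 + 15)
= 8/13

8/13


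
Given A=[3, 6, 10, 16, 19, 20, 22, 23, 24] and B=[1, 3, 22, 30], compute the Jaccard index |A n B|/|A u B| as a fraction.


A intersect B = [3, 22]
|A intersect B| = 2
A union B = [1, 3, 6, 10, 16, 19, 20, 22, 23, 24, 30]
|A union B| = 11
Jaccard = 2/11 = 2/11

2/11


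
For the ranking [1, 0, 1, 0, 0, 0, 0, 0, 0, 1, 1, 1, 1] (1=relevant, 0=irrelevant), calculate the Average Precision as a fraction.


Computing P@k for each relevant position:
Position 1: relevant, P@1 = 1/1 = 1
Position 2: not relevant
Position 3: relevant, P@3 = 2/3 = 2/3
Position 4: not relevant
Position 5: not relevant
Position 6: not relevant
Position 7: not relevant
Position 8: not relevant
Position 9: not relevant
Position 10: relevant, P@10 = 3/10 = 3/10
Position 11: relevant, P@11 = 4/11 = 4/11
Position 12: relevant, P@12 = 5/12 = 5/12
Position 13: relevant, P@13 = 6/13 = 6/13
Sum of P@k = 1 + 2/3 + 3/10 + 4/11 + 5/12 + 6/13 = 27529/8580
AP = 27529/8580 / 6 = 27529/51480

27529/51480


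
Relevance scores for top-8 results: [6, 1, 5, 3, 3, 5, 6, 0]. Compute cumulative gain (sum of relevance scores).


Cumulative Gain = sum of relevance scores
Position 1: rel=6, running sum=6
Position 2: rel=1, running sum=7
Position 3: rel=5, running sum=12
Position 4: rel=3, running sum=15
Position 5: rel=3, running sum=18
Position 6: rel=5, running sum=23
Position 7: rel=6, running sum=29
Position 8: rel=0, running sum=29
CG = 29

29


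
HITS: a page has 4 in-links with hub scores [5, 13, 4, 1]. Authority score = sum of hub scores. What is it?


Authority = sum of hub scores of in-linkers
In-link 1: hub score = 5
In-link 2: hub score = 13
In-link 3: hub score = 4
In-link 4: hub score = 1
Authority = 5 + 13 + 4 + 1 = 23

23


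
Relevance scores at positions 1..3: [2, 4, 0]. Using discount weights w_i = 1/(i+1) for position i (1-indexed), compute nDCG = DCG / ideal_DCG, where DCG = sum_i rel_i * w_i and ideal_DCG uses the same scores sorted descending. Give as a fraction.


Position discount weights w_i = 1/(i+1) for i=1..3:
Weights = [1/2, 1/3, 1/4]
Actual relevance: [2, 4, 0]
DCG = 2/2 + 4/3 + 0/4 = 7/3
Ideal relevance (sorted desc): [4, 2, 0]
Ideal DCG = 4/2 + 2/3 + 0/4 = 8/3
nDCG = DCG / ideal_DCG = 7/3 / 8/3 = 7/8

7/8


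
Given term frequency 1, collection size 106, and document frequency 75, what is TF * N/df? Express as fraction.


TF * (N/df)
= 1 * (106/75)
= 1 * 106/75
= 106/75

106/75


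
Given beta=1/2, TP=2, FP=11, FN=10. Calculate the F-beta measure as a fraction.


P = TP/(TP+FP) = 2/13 = 2/13
R = TP/(TP+FN) = 2/12 = 1/6
beta^2 = 1/2^2 = 1/4
(1 + beta^2) = 5/4
Numerator = (1+beta^2)*P*R = 5/156
Denominator = beta^2*P + R = 1/26 + 1/6 = 8/39
F_beta = 5/32

5/32


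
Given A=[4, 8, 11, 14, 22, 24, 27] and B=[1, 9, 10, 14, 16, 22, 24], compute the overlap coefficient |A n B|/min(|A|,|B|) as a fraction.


A intersect B = [14, 22, 24]
|A intersect B| = 3
min(|A|, |B|) = min(7, 7) = 7
Overlap = 3 / 7 = 3/7

3/7


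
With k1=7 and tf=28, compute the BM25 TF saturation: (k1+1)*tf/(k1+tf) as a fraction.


BM25 TF component = (k1+1)*tf / (k1+tf)
k1 = 7, tf = 28
Numerator = (7+1)*28 = 224
Denominator = 7 + 28 = 35
= 224/35 = 32/5

32/5


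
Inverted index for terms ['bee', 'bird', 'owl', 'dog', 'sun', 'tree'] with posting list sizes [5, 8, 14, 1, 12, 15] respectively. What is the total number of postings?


Summing posting list sizes:
'bee': 5 postings
'bird': 8 postings
'owl': 14 postings
'dog': 1 postings
'sun': 12 postings
'tree': 15 postings
Total = 5 + 8 + 14 + 1 + 12 + 15 = 55

55


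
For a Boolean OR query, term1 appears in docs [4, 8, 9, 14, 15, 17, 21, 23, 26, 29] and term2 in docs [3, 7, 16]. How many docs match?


Boolean OR: find union of posting lists
term1 docs: [4, 8, 9, 14, 15, 17, 21, 23, 26, 29]
term2 docs: [3, 7, 16]
Union: [3, 4, 7, 8, 9, 14, 15, 16, 17, 21, 23, 26, 29]
|union| = 13

13


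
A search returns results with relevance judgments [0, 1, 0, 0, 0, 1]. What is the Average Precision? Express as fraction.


Computing P@k for each relevant position:
Position 1: not relevant
Position 2: relevant, P@2 = 1/2 = 1/2
Position 3: not relevant
Position 4: not relevant
Position 5: not relevant
Position 6: relevant, P@6 = 2/6 = 1/3
Sum of P@k = 1/2 + 1/3 = 5/6
AP = 5/6 / 2 = 5/12

5/12


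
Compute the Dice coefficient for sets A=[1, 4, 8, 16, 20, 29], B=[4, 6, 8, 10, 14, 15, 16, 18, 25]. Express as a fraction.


A intersect B = [4, 8, 16]
|A intersect B| = 3
|A| = 6, |B| = 9
Dice = 2*3 / (6+9)
= 6 / 15 = 2/5

2/5


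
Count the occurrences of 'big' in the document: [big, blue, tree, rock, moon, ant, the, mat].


Document has 8 words
Scanning for 'big':
Found at positions: [0]
Count = 1

1
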